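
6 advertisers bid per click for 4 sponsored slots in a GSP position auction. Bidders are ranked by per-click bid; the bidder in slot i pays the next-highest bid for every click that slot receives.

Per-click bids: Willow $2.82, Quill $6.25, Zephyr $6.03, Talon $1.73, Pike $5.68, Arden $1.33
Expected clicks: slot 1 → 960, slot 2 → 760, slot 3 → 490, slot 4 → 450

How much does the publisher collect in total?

Per-click bids in order: $6.25 (Quill) > $6.03 (Zephyr) > $5.68 (Pike) > $2.82 (Willow) > $1.73 (Talon) > …
Slot 1: Quill pays $6.03 × 960 = $5788.80
Slot 2: Zephyr pays $5.68 × 760 = $4316.80
Slot 3: Pike pays $2.82 × 490 = $1381.80
Slot 4: Willow pays $1.73 × 450 = $778.50
Total = $12265.90

Total revenue: $12265.90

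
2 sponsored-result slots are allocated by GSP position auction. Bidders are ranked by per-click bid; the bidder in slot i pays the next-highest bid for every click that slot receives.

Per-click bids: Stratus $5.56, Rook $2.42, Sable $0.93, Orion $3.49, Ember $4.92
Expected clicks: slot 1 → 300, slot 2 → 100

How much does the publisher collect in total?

Total revenue: $1825.00

Ranked by bid: $5.56 (Stratus) > $4.92 (Ember) > $3.49 (Orion) > …
Slot 1: Stratus pays $4.92 × 300 = $1476.00
Slot 2: Ember pays $3.49 × 100 = $349.00
Total = $1825.00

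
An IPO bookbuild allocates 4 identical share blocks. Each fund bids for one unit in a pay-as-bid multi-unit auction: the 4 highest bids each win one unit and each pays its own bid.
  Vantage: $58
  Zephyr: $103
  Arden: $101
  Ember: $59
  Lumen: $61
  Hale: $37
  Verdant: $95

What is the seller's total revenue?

Total revenue: $360

Bids ranked high→low: 103 (Zephyr), 101 (Arden), 95 (Verdant), 61 (Lumen), 59 (Ember), 58 (Vantage), …
Winners (4 units): Zephyr, Arden, Verdant, Lumen.
Total revenue = 103 + 101 + 95 + 61 = $360.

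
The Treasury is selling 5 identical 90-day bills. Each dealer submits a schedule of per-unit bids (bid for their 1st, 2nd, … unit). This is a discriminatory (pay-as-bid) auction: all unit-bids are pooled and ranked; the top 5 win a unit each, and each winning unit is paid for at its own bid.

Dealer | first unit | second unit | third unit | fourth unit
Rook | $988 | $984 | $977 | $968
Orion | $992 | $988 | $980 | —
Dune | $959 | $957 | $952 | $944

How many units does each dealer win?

Merging the schedules and taking the best 5: 992 (Orion-1), 988 (Rook-1), 988 (Orion-2), 984 (Rook-2), 980 (Orion-3)
Next rejected bid: $977 (not a price — pay-as-bid).
Allocation: Orion 3, Rook 2.

Orion 3, Rook 2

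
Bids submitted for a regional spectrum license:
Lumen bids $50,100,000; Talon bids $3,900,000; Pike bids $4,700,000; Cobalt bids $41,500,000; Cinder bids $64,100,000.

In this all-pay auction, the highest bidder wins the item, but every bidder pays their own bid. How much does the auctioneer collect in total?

Rule: the highest bidder wins the item, but every bidder pays their own bid.
Bids in order: 64,100,000 (Cinder) > 50,100,000 (Lumen) > 41,500,000 (Cobalt) > 4,700,000 (Pike) > 3,900,000 (Talon)
Every bidder forfeits their bid regardless of winning.
Revenue = 50,100,000 + 3,900,000 + 4,700,000 + 41,500,000 + 64,100,000 = $164,300,000.

Total revenue: $164,300,000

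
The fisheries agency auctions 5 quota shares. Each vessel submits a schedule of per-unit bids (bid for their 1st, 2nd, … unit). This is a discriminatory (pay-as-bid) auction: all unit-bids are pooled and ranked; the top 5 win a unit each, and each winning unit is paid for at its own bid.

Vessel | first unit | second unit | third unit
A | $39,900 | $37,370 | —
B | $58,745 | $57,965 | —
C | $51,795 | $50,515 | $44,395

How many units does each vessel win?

Merging the schedules and taking the best 5: 58,745 (B-1), 57,965 (B-2), 51,795 (C-1), 50,515 (C-2), 44,395 (C-3)
Next rejected bid: $39,900 (not a price — pay-as-bid).
Allocation: B 2, C 3.

B 2, C 3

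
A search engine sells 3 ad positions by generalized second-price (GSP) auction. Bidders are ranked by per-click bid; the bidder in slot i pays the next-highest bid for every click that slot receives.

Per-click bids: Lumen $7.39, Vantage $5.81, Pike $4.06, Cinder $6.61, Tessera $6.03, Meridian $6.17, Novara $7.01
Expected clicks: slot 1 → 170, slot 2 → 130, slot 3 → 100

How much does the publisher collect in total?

Total revenue: $2668.00

Sorting advertisers: $7.39 (Lumen) > $7.01 (Novara) > $6.61 (Cinder) > $6.17 (Meridian) > …
Slot 1: Lumen pays $7.01 × 170 = $1191.70
Slot 2: Novara pays $6.61 × 130 = $859.30
Slot 3: Cinder pays $6.17 × 100 = $617.00
Total = $2668.00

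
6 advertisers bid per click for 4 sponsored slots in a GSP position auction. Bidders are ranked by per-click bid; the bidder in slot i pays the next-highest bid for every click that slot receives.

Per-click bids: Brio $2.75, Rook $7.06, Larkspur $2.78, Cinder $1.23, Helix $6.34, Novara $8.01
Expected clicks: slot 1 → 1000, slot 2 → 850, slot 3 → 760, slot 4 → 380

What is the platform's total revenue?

Per-click bids in order: $8.01 (Novara) > $7.06 (Rook) > $6.34 (Helix) > $2.78 (Larkspur) > $2.75 (Brio) > …
Slot 1: Novara pays $7.06 × 1000 = $7060.00
Slot 2: Rook pays $6.34 × 850 = $5389.00
Slot 3: Helix pays $2.78 × 760 = $2112.80
Slot 4: Larkspur pays $2.75 × 380 = $1045.00
Total = $15606.80

Total revenue: $15606.80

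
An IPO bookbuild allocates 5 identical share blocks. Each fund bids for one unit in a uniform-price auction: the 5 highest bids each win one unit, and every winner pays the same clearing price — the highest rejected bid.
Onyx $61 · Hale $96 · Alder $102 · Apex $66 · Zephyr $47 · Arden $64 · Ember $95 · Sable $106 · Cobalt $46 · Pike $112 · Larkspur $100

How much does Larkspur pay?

Larkspur pays $95

Sorting: 112 (Pike), 106 (Sable), 102 (Alder), 100 (Larkspur), 96 (Hale), 95 (Ember), 66 (Apex), …
Top 5: Pike, Sable, Alder, Larkspur, Hale.
Highest unsuccessful bid: $95 → clearing price.
Larkspur wins → pays $95.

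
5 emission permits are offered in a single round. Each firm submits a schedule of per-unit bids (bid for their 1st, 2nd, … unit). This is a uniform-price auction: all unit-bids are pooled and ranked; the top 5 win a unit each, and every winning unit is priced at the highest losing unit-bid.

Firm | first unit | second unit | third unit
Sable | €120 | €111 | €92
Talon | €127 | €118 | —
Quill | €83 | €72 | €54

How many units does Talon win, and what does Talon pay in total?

All unit-bids, highest first — top 5: 127 (Talon-1), 120 (Sable-1), 118 (Talon-2), 111 (Sable-2), 92 (Sable-3)
First bid not allocated: €83.
Talon wins 2 unit(s) at €83 each.

Talon: 2 units, pays €166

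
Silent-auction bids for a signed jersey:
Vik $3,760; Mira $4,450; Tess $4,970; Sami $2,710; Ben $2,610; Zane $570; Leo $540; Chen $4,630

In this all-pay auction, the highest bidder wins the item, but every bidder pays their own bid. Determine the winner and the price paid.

All-pay auction: the highest bidder wins the item, but every bidder pays their own bid.
Sorting bids: 4,970 (Tess) > 4,630 (Chen) > 4,450 (Mira) > 3,760 (Vik) > 2,710 (Sami) > 2,610 (Ben) > …
Tess is highest and takes the item; every bidder forfeits their bid.

Tess pays $4,970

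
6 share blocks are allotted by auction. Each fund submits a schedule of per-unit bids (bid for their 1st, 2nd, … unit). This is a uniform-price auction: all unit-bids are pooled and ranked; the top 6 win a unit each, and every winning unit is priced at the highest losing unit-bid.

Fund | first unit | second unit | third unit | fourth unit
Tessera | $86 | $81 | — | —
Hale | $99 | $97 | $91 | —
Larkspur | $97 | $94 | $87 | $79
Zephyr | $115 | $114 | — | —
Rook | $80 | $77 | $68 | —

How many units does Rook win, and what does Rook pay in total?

Rook: 0 units, pays $0

Pooled unit-bids ranked (top 6): 115 (Zephyr-1), 114 (Zephyr-2), 99 (Hale-1), 97 (Hale-2), 97 (Larkspur-1), 94 (Larkspur-2)
Highest rejected unit-bid = $91.
Rook wins 0 unit(s) at $91 each.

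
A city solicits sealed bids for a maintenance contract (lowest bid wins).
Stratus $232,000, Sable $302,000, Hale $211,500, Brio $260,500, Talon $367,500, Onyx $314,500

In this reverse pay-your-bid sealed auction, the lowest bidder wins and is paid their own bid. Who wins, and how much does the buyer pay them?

Hale is paid $211,500

Sorting bids: 211,500 (Hale) < 232,000 (Stratus) < 260,500 (Brio) < 302,000 (Sable) < 314,500 (Onyx) < 367,500 (Talon)
Hale has the lowest bid and is paid exactly that: $211,500.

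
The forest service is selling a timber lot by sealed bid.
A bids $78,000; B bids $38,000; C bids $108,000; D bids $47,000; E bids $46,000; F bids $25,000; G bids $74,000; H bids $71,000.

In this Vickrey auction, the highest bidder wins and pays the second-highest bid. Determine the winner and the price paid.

C pays $78,000

Sorting bids: 108,000 (C) > 78,000 (A) > 74,000 (G) > 71,000 (H) > 47,000 (D) > 46,000 (E) > …
C is highest; pays the second-highest bid, $78,000.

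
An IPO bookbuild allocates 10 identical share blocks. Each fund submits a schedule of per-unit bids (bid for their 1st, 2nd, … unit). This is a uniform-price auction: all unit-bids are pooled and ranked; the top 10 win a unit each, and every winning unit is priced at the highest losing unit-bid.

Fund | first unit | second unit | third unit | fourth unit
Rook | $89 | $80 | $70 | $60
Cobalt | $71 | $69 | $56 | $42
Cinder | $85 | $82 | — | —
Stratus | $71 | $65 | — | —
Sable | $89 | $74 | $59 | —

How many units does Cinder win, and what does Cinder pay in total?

Pooled unit-bids ranked (top 10): 89 (Rook-1), 89 (Sable-1), 85 (Cinder-1), 82 (Cinder-2), 80 (Rook-2), 74 (Sable-2), 71 (Cobalt-1), 71 (Stratus-1), 70 (Rook-3), 69 (Cobalt-2)
Highest rejected unit-bid = $65.
Cinder wins 2 unit(s) at $65 each.

Cinder: 2 units, pays $130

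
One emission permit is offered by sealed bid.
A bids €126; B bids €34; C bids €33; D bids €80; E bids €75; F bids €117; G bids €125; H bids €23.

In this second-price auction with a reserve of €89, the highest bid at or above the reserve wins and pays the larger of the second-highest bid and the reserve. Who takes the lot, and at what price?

Second-price auction with a reserve of €89: the highest bid at or above the reserve wins and pays the larger of the second-highest bid and the reserve.
Bids ranked: 126 (A) > 125 (G) > 117 (F) > 80 (D) > 75 (E) > 34 (B) > …
Highest eligible bid: A at €126.
Second-highest bid €125 exceeds the reserve €89 → payment €125.

A pays €125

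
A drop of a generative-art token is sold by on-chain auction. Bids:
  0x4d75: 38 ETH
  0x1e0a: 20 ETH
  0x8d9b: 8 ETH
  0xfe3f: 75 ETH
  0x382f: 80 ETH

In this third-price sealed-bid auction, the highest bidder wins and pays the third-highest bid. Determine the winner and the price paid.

Third-price sealed-bid auction: the highest bidder wins and pays the third-highest bid.
Sorting bids: 80 (0x382f) > 75 (0xfe3f) > 38 (0x4d75) > 20 (0x1e0a) > 8 (0x8d9b)
0x382f wins; payment is bid #3 in the ranking = 38 ETH.

0x382f pays 38 ETH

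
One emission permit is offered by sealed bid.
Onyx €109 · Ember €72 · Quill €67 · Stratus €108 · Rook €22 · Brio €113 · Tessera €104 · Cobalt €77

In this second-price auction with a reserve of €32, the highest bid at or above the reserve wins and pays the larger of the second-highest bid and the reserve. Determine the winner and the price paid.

Bids ranked: 113 (Brio) > 109 (Onyx) > 108 (Stratus) > 104 (Tessera) > 77 (Cobalt) > 72 (Ember) > …
Brio has the top bid at or above the reserve (€113).
max(second-highest €109, reserve €32) = €109; the reserve does not bind.

Brio pays €109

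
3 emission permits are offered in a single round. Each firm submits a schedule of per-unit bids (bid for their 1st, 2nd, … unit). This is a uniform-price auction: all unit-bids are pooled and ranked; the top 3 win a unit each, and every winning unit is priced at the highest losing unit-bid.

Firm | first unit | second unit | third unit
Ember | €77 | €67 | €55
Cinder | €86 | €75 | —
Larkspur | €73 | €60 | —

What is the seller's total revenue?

Merging the schedules and taking the best 3: 86 (Cinder-1), 77 (Ember-1), 75 (Cinder-2)
Highest rejected unit-bid = €73.
Allocation: Cinder 2, Ember 1. Every unit priced at €73.
Revenue = 3 × 73 = €219.

Total revenue: €219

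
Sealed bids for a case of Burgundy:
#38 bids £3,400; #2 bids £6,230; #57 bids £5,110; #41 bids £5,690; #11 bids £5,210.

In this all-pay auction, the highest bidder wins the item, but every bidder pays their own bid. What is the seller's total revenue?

Total revenue: £25,640

Bids ranked: 6,230 (#2) > 5,690 (#41) > 5,210 (#11) > 5,110 (#57) > 3,400 (#38)
Every bidder forfeits their bid regardless of winning.
Revenue = 3,400 + 6,230 + 5,110 + 5,690 + 5,210 = £25,640.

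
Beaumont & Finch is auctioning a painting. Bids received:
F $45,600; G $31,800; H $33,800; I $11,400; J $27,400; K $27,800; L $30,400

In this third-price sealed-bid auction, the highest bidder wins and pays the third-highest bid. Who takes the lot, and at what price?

Bids in order: 45,600 (F) > 33,800 (H) > 31,800 (G) > 30,400 (L) > 27,800 (K) > 27,400 (J) > …
F is highest; pays the third-highest bid, $31,800.

F pays $31,800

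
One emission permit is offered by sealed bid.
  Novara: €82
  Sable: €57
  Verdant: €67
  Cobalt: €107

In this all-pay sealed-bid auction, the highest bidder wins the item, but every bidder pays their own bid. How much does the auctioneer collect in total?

Bids in order: 107 (Cobalt) > 82 (Novara) > 67 (Verdant) > 57 (Sable)
Every bidder forfeits their bid regardless of winning.
Revenue = 82 + 57 + 67 + 107 = €313.

Total revenue: €313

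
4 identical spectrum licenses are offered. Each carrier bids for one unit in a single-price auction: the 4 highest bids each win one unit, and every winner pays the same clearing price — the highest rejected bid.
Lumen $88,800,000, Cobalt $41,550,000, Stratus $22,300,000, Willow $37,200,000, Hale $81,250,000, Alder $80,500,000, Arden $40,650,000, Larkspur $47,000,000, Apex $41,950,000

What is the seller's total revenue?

Total revenue: $167,800,000

Bids ranked high→low: 88,800,000 (Lumen), 81,250,000 (Hale), 80,500,000 (Alder), 47,000,000 (Larkspur), 41,950,000 (Apex), 41,550,000 (Cobalt), …
The 4 highest are Lumen, Hale, Alder, Larkspur.
Clearing price = highest rejected bid = $41,950,000.
Total revenue = 4 × $41,950,000 = $167,800,000.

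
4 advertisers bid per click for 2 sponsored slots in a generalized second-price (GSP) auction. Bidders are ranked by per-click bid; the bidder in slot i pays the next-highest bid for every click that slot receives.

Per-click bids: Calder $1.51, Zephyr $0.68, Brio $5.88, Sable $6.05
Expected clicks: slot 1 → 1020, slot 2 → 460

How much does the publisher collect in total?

Ranked by bid: $6.05 (Sable) > $5.88 (Brio) > $1.51 (Calder) > …
Slot 1: Sable pays $5.88 × 1020 = $5997.60
Slot 2: Brio pays $1.51 × 460 = $694.60
Total = $6692.20

Total revenue: $6692.20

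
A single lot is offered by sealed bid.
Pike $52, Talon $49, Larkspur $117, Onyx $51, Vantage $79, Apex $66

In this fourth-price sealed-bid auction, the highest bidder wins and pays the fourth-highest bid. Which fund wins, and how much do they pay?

Bids ranked: 117 (Larkspur) > 79 (Vantage) > 66 (Apex) > 52 (Pike) > 51 (Onyx) > 49 (Talon)
Larkspur is highest; pays the fourth-highest bid, $52.

Larkspur pays $52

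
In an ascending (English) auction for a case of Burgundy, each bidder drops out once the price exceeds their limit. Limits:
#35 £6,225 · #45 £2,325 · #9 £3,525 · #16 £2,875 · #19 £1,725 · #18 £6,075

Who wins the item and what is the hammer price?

Open ascending-bid auction: the price rises until one bidder remains; the winner pays the price at which the last rival dropped out.
Sorting limits: 6,225 (#35) > 6,075 (#18) > 3,525 (#9) > 2,875 (#16) > 2,325 (#45) > 1,725 (#19)
#18 is the last rival to drop out, at £6,075; #35 remains and wins at that price.

#35 wins at £6,075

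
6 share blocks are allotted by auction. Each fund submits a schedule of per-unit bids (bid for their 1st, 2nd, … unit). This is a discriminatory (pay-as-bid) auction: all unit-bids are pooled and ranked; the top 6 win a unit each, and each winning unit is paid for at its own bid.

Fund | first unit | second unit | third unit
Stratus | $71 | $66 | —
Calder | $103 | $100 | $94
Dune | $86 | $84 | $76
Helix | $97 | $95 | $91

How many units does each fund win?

All unit-bids, highest first — top 6: 103 (Calder-1), 100 (Calder-2), 97 (Helix-1), 95 (Helix-2), 94 (Calder-3), 91 (Helix-3)
Next rejected bid: $86 (not a price — pay-as-bid).
Allocation: Calder 3, Helix 3.

Calder 3, Helix 3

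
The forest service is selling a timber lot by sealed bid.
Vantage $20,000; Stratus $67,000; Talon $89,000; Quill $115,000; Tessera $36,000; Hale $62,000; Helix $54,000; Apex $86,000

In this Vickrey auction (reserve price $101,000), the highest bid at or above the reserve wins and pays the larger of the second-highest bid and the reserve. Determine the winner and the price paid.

Rule: the highest bid at or above the reserve wins and pays the larger of the second-highest bid and the reserve.
Bids in order: 115,000 (Quill) > 89,000 (Talon) > 86,000 (Apex) > 67,000 (Stratus) > 62,000 (Hale) > 54,000 (Helix) > …
Highest eligible bid: Quill at $115,000.
max(second-highest $89,000, reserve $101,000) = $101,000.

Quill pays $101,000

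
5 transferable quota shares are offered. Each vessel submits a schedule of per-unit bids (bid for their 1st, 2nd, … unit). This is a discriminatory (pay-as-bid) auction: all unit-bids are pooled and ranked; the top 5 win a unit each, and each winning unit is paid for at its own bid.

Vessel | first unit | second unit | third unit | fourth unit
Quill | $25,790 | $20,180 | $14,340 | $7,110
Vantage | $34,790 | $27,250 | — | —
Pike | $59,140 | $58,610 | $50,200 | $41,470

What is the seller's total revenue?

Pooled unit-bids ranked (top 5): 59,140 (Pike-1), 58,610 (Pike-2), 50,200 (Pike-3), 41,470 (Pike-4), 34,790 (Vantage-1)
Next rejected bid: $27,250 (not a price — pay-as-bid).
Each winning unit pays its own bid.
Revenue = 59,140 + 58,610 + 50,200 + 41,470 + 34,790 = $244,210.

Total revenue: $244,210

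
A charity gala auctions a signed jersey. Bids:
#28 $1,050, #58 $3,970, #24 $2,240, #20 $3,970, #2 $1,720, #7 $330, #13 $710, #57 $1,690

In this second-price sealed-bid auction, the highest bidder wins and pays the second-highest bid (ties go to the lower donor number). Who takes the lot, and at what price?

#20 pays $3,970

Sorting bids: 3,970 (#20) > 3,970 (#58) > 2,240 (#24) > 1,720 (#2) > 1,690 (#57) > 1,050 (#28) > …
#20 and #58 tie at $3,970; tie-break gives it to #20.
#20 is highest; pays the second-highest bid, $3,970.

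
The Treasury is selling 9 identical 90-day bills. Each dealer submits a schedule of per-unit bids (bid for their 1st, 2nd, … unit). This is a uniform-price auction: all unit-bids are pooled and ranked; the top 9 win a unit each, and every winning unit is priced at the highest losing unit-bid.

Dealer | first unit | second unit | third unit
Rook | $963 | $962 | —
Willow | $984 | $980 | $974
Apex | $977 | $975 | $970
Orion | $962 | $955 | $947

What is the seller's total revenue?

Total revenue: $8,595

Merging the schedules and taking the best 9: 984 (Willow-1), 980 (Willow-2), 977 (Apex-1), 975 (Apex-2), 974 (Willow-3), 970 (Apex-3), 963 (Rook-1), 962 (Rook-2), 962 (Orion-1)
First bid not allocated: $955.
Allocation: Apex 3, Orion 1, Rook 2, Willow 3. Every unit priced at $955.
Revenue = 9 × 955 = $8,595.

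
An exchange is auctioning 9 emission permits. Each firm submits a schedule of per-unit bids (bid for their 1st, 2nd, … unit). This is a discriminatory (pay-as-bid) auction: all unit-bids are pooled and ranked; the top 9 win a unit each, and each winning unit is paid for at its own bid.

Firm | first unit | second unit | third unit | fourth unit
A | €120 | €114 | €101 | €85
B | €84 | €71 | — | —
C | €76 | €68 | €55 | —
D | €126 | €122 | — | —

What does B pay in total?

B pays €155

All unit-bids, highest first — top 9: 126 (D-1), 122 (D-2), 120 (A-1), 114 (A-2), 101 (A-3), 85 (A-4), 84 (B-1), 76 (C-1), 71 (B-2)
Next rejected bid: €68 (not a price — pay-as-bid).
B's winning unit-bids: 84 + 71 = €155.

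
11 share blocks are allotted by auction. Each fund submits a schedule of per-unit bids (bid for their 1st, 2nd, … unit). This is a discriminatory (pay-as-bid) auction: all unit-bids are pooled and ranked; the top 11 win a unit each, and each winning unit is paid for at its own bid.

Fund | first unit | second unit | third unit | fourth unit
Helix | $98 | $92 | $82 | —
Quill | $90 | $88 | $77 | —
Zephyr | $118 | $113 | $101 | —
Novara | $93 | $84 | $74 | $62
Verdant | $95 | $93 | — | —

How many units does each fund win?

Helix 2, Novara 2, Quill 2, Verdant 2, Zephyr 3

All unit-bids, highest first — top 11: 118 (Zephyr-1), 113 (Zephyr-2), 101 (Zephyr-3), 98 (Helix-1), 95 (Verdant-1), 93 (Novara-1), 93 (Verdant-2), 92 (Helix-2), 90 (Quill-1), 88 (Quill-2), 84 (Novara-2)
Next rejected bid: $82 (not a price — pay-as-bid).
Allocation: Helix 2, Novara 2, Quill 2, Verdant 2, Zephyr 3.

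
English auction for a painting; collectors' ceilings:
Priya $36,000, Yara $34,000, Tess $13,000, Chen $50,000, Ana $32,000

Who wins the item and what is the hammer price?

Chen wins at $36,000

Ascending (English) auction: the price rises until one bidder remains; the winner pays the price at which the last rival dropped out.
Limits ranked: 50,000 (Chen) > 36,000 (Priya) > 34,000 (Yara) > 32,000 (Ana) > 13,000 (Tess)
Bidding ends when Priya exits at $36,000; Chen takes it.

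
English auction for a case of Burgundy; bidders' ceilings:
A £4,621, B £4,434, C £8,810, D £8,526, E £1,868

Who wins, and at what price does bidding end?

Ascending (English) auction: the price rises until one bidder remains; the winner pays the price at which the last rival dropped out.
Sorting limits: 8,810 (C) > 8,526 (D) > 4,621 (A) > 4,434 (B) > 1,868 (E)
Once the price passes £8,526, only C is left; the hammer falls at D's limit of £8,526.

C wins at £8,526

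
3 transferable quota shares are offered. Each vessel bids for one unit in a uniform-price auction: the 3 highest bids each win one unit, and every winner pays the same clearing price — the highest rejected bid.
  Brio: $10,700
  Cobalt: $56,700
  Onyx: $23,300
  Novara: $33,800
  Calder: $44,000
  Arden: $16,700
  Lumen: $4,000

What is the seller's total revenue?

Total revenue: $69,900

Sorting: 56,700 (Cobalt), 44,000 (Calder), 33,800 (Novara), 23,300 (Onyx), 16,700 (Arden), …
Winners (3 units): Cobalt, Calder, Novara.
Highest unsuccessful bid: $23,300 → clearing price.
Total revenue = 3 × $23,300 = $69,900.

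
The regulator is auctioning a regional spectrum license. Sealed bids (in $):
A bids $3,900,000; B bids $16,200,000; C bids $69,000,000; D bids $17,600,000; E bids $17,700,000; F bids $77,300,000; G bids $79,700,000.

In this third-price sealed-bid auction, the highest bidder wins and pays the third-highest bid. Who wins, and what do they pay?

G pays $69,000,000

Sorting bids: 79,700,000 (G) > 77,300,000 (F) > 69,000,000 (C) > 17,700,000 (E) > 17,600,000 (D) > 16,200,000 (B) > …
G is highest; pays the third-highest bid, $69,000,000.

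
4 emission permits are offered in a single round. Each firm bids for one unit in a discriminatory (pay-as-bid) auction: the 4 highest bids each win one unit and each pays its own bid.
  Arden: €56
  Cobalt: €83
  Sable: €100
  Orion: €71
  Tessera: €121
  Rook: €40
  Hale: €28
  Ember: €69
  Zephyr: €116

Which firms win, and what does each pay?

Ordering the bids: 121 (Tessera), 116 (Zephyr), 100 (Sable), 83 (Cobalt), 71 (Orion), 69 (Ember), …
Top 4: Tessera, Zephyr, Sable, Cobalt.
Each winner pays its own bid: Tessera €121, Zephyr €116, Sable €100, Cobalt €83.

Tessera €121, Zephyr €116, Sable €100, Cobalt €83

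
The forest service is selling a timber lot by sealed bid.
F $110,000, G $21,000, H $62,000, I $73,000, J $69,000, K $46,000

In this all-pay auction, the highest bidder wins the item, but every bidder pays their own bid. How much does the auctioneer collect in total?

Total revenue: $381,000

All-pay auction: the highest bidder wins the item, but every bidder pays their own bid.
Bids ranked: 110,000 (F) > 73,000 (I) > 69,000 (J) > 62,000 (H) > 46,000 (K) > 21,000 (G)
F wins with the top bid; all bids are sunk regardless.
Every bidder forfeits their bid regardless of winning.
Revenue = 110,000 + 21,000 + 62,000 + 73,000 + 69,000 + 46,000 = $381,000.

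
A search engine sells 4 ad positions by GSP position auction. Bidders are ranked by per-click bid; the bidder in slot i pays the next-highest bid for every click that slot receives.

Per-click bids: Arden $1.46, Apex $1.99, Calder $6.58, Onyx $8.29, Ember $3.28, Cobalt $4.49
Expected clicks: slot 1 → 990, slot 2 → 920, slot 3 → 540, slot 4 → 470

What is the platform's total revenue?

Total revenue: $13351.50

Ranked by bid: $8.29 (Onyx) > $6.58 (Calder) > $4.49 (Cobalt) > $3.28 (Ember) > $1.99 (Apex) > …
Slot 1: Onyx pays $6.58 × 990 = $6514.20
Slot 2: Calder pays $4.49 × 920 = $4130.80
Slot 3: Cobalt pays $3.28 × 540 = $1771.20
Slot 4: Ember pays $1.99 × 470 = $935.30
Total = $13351.50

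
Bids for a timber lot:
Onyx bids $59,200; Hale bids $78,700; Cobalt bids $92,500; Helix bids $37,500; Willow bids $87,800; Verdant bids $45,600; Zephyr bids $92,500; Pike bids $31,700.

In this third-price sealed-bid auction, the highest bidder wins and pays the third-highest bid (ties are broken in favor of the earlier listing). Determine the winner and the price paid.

Cobalt pays $87,800

Bids ranked: 92,500 (Cobalt) > 92,500 (Zephyr) > 87,800 (Willow) > 78,700 (Hale) > 59,200 (Onyx) > 45,600 (Verdant) > …
Cobalt and Zephyr tie at $92,500; tie-break gives it to Cobalt.
Cobalt wins; payment is bid #3 in the ranking = $87,800.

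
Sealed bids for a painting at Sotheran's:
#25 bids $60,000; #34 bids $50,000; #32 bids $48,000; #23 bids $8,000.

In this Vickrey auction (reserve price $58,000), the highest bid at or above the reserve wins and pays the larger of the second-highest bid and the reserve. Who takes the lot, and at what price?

#25 pays $58,000

Rule: the highest bid at or above the reserve wins and pays the larger of the second-highest bid and the reserve.
Sorting bids: 60,000 (#25) > 50,000 (#34) > 48,000 (#32) > 8,000 (#23)
Highest eligible bid: #25 at $60,000.
max(second-highest $50,000, reserve $58,000) = $58,000.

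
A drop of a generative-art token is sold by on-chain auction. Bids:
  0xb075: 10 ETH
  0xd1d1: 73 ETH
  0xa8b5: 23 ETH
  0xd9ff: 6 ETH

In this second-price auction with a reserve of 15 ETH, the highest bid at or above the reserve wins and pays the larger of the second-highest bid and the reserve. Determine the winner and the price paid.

0xd1d1 pays 23 ETH

Sorting bids: 73 (0xd1d1) > 23 (0xa8b5) > 10 (0xb075) > 6 (0xd9ff)
Highest eligible bid: 0xd1d1 at 73 ETH.
Second-highest bid 23 ETH exceeds the reserve 15 ETH → payment 23 ETH.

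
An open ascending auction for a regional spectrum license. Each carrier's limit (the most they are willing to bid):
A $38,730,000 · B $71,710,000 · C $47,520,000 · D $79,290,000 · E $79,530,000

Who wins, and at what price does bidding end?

Limits in order: 79,530,000 (E) > 79,290,000 (D) > 71,710,000 (B) > 47,520,000 (C) > 38,730,000 (A)
D is the last rival to drop out, at $79,290,000; E remains and wins at that price.

E wins at $79,290,000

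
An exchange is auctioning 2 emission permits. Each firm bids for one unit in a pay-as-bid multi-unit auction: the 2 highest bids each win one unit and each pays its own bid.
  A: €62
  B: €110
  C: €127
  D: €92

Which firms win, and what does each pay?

C €127, B €110

Bids ranked high→low: 127 (C), 110 (B), 92 (D), 62 (A)
The 2 highest are C, B.
Each winner pays its own bid: C €127, B €110.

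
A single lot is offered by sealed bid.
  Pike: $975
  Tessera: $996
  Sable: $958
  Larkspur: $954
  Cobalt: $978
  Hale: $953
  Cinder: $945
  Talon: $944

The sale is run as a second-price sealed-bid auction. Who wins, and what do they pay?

Tessera pays $978

Bids in order: 996 (Tessera) > 978 (Cobalt) > 975 (Pike) > 958 (Sable) > 954 (Larkspur) > 953 (Hale) > …
Tessera wins with the highest bid; price is set by the runner-up at $978.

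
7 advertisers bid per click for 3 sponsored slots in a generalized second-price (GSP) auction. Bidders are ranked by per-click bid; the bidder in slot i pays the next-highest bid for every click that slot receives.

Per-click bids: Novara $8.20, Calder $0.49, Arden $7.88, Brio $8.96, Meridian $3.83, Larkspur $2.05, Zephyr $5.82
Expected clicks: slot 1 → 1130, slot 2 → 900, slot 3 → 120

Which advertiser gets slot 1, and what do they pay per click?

Ranked by bid: $8.96 (Brio) > $8.20 (Novara) > $7.88 (Arden) > $5.82 (Zephyr) > …
Slot 1 goes to the first-ranked bidder, Brio, who pays the next bid down: $8.20/click.

Brio; $8.20 per click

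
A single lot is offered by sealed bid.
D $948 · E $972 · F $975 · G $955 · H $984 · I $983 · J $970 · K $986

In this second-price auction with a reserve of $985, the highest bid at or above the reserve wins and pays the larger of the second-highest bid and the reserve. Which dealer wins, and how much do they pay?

K pays $985

Bids ranked: 986 (K) > 984 (H) > 983 (I) > 975 (F) > 972 (E) > 970 (J) > …
K has the top bid at or above the reserve ($986).
Second-highest bid $984 is below the reserve $985, so the reserve binds → payment $985.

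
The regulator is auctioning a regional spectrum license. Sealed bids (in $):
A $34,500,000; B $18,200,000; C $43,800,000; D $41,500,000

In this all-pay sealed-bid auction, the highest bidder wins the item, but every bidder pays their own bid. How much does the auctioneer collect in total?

Bids in order: 43,800,000 (C) > 41,500,000 (D) > 34,500,000 (A) > 18,200,000 (B)
Every bidder forfeits their bid regardless of winning.
Revenue = 34,500,000 + 18,200,000 + 43,800,000 + 41,500,000 = $138,000,000.

Total revenue: $138,000,000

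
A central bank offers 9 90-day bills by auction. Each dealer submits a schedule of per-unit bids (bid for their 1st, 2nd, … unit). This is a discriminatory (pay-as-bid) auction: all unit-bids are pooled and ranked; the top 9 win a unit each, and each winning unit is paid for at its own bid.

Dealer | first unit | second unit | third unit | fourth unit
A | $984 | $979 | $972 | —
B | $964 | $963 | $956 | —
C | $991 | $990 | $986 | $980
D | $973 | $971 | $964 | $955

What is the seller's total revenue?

Pooled unit-bids ranked (top 9): 991 (C-1), 990 (C-2), 986 (C-3), 984 (A-1), 980 (C-4), 979 (A-2), 973 (D-1), 972 (A-3), 971 (D-2)
Next rejected bid: $964 (not a price — pay-as-bid).
Each winning unit pays its own bid.
Revenue = 991 + 990 + 986 + 984 + 980 + 979 + 973 + 972 + 971 = $8,826.

Total revenue: $8,826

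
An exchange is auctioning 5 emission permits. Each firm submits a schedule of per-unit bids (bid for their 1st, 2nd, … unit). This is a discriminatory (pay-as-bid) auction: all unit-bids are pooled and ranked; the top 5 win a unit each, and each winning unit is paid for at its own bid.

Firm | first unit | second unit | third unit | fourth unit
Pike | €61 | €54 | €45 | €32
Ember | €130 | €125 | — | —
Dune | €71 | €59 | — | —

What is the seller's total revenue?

Merging the schedules and taking the best 5: 130 (Ember-1), 125 (Ember-2), 71 (Dune-1), 61 (Pike-1), 59 (Dune-2)
Next rejected bid: €54 (not a price — pay-as-bid).
Each winning unit pays its own bid.
Revenue = 130 + 125 + 71 + 61 + 59 = €446.

Total revenue: €446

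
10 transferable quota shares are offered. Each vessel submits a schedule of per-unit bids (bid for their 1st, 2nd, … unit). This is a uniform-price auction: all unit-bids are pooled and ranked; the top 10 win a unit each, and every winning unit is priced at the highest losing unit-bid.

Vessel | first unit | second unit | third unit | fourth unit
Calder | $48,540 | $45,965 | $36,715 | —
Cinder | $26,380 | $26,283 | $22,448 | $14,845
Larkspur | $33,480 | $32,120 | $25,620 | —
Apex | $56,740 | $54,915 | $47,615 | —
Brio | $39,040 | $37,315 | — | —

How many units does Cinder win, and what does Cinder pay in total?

Cinder: 0 units, pays $0

Pooled unit-bids ranked (top 10): 56,740 (Apex-1), 54,915 (Apex-2), 48,540 (Calder-1), 47,615 (Apex-3), 45,965 (Calder-2), 39,040 (Brio-1), 37,315 (Brio-2), 36,715 (Calder-3), 33,480 (Larkspur-1), 32,120 (Larkspur-2)
First bid not allocated: $26,380.
Cinder wins 0 unit(s) at $26,380 each.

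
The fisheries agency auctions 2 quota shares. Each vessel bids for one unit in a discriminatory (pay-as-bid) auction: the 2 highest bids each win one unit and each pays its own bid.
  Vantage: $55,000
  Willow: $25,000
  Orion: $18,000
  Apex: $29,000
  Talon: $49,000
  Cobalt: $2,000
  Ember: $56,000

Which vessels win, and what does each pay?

Bids ranked high→low: 56,000 (Ember), 55,000 (Vantage), 49,000 (Talon), 29,000 (Apex), …
Top 2: Ember, Vantage.
Each winner pays its own bid: Ember $56,000, Vantage $55,000.

Ember $56,000, Vantage $55,000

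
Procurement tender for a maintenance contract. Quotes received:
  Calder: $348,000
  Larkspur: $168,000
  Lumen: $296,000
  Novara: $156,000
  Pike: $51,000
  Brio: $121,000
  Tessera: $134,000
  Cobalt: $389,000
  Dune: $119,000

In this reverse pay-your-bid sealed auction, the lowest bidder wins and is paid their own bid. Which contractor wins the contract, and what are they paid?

Bids in order: 51,000 (Pike) < 119,000 (Dune) < 121,000 (Brio) < 134,000 (Tessera) < 156,000 (Novara) < 168,000 (Larkspur) < …
Pike is lowest → is paid own bid, $51,000.

Pike is paid $51,000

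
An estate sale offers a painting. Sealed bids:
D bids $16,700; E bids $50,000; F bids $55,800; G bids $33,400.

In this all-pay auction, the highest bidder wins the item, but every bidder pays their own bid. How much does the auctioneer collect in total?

Sorting bids: 55,800 (F) > 50,000 (E) > 33,400 (G) > 16,700 (D)
F wins with the top bid; all bids are sunk regardless.
Every bidder forfeits their bid regardless of winning.
Revenue = 16,700 + 50,000 + 55,800 + 33,400 = $155,900.

Total revenue: $155,900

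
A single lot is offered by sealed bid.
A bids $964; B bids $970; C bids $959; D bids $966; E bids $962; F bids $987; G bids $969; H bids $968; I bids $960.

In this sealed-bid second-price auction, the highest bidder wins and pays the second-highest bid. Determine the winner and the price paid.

Rule: the highest bidder wins and pays the second-highest bid.
Sorting bids: 987 (F) > 970 (B) > 969 (G) > 968 (H) > 966 (D) > 964 (A) > …
F wins with the highest bid; price is set by the runner-up at $970.

F pays $970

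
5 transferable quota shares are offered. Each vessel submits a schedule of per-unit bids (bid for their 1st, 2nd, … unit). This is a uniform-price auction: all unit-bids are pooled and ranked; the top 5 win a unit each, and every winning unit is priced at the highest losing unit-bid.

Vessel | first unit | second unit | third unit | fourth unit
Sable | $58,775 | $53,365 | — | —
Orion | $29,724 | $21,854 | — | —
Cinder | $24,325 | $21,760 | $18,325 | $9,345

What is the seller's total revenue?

All unit-bids, highest first — top 5: 58,775 (Sable-1), 53,365 (Sable-2), 29,724 (Orion-1), 24,325 (Cinder-1), 21,854 (Orion-2)
The (k+1)-th unit-bid is $21,760.
Allocation: Cinder 1, Orion 2, Sable 2. Every unit priced at $21,760.
Revenue = 5 × 21,760 = $108,800.

Total revenue: $108,800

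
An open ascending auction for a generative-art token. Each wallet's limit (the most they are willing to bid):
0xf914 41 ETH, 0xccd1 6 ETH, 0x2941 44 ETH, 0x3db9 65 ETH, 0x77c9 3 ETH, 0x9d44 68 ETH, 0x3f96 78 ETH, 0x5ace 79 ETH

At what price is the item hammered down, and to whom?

0x5ace wins at 78 ETH

Ascending (English) auction: the price rises until one bidder remains; the winner pays the price at which the last rival dropped out.
Sorting limits: 79 (0x5ace) > 78 (0x3f96) > 68 (0x9d44) > 65 (0x3db9) > 44 (0x2941) > 41 (0xf914) > …
0x3f96 is the last rival to drop out, at 78 ETH; 0x5ace remains and wins at that price.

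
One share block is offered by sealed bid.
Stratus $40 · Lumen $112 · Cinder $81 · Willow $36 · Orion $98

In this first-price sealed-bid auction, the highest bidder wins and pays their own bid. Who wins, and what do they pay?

Lumen pays $112

Sorting bids: 112 (Lumen) > 98 (Orion) > 81 (Cinder) > 40 (Stratus) > 36 (Willow)
First-price: Lumen pays what they bid, $112.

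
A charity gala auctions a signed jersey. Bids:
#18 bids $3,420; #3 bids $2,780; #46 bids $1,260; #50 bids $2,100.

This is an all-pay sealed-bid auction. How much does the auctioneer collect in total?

Total revenue: $9,560

Bids ranked: 3,420 (#18) > 2,780 (#3) > 2,100 (#50) > 1,260 (#46)
Every bidder forfeits their bid regardless of winning.
Revenue = 3,420 + 2,780 + 1,260 + 2,100 = $9,560.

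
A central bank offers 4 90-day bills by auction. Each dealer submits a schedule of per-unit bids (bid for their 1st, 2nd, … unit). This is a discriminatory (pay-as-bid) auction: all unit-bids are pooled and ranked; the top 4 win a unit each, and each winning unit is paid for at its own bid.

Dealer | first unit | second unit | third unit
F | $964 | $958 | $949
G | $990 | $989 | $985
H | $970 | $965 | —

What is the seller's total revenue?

Total revenue: $3,934

All unit-bids, highest first — top 4: 990 (G-1), 989 (G-2), 985 (G-3), 970 (H-1)
Next rejected bid: $965 (not a price — pay-as-bid).
Each winning unit pays its own bid.
Revenue = 990 + 989 + 985 + 970 = $3,934.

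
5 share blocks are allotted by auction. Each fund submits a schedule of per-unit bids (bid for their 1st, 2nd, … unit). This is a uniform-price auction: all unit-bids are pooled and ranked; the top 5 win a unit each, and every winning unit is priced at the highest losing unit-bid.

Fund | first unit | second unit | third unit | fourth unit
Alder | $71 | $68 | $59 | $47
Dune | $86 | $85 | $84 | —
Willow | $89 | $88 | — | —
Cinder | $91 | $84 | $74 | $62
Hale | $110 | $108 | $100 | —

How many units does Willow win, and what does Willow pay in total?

Willow: 1 unit, pays $88

All unit-bids, highest first — top 5: 110 (Hale-1), 108 (Hale-2), 100 (Hale-3), 91 (Cinder-1), 89 (Willow-1)
First bid not allocated: $88.
Willow wins 1 unit(s) at $88 each.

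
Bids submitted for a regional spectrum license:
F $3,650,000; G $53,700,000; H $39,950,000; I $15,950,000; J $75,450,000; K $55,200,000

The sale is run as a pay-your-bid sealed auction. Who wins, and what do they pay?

J pays $75,450,000

Bids in order: 75,450,000 (J) > 55,200,000 (K) > 53,700,000 (G) > 39,950,000 (H) > 15,950,000 (I) > 3,650,000 (F)
J is highest → pays own bid, $75,450,000.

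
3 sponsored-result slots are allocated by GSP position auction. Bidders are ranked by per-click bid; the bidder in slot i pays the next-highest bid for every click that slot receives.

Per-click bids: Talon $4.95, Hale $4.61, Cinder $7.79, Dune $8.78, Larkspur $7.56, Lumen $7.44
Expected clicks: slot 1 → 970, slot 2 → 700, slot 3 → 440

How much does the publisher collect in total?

Ranked by bid: $8.78 (Dune) > $7.79 (Cinder) > $7.56 (Larkspur) > $7.44 (Lumen) > …
Slot 1: Dune pays $7.79 × 970 = $7556.30
Slot 2: Cinder pays $7.56 × 700 = $5292.00
Slot 3: Larkspur pays $7.44 × 440 = $3273.60
Total = $16121.90

Total revenue: $16121.90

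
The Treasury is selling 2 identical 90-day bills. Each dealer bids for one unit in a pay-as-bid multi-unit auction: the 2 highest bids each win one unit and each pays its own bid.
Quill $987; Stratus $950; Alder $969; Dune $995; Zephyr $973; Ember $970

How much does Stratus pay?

Stratus pays $0

Sorting: 995 (Dune), 987 (Quill), 973 (Zephyr), 970 (Ember), …
The 2 highest are Dune, Quill.
Stratus does not win → $0.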